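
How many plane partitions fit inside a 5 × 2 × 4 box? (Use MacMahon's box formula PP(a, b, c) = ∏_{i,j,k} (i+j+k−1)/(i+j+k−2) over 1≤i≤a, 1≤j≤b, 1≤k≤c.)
PP(5, 2, 4) = 5292

Evaluate the triple product over i = 1..5, j = 1..2, k = 1..4. The factors are (2/1) · (3/2) · (4/3) · (5/4) · (3/2) · (4/3) · (5/4) · (6/5) · … (40 factors total). The numerators and denominators telescope so the product is an integer; carrying out the multiplication exactly gives PP(5, 2, 4) = 5292.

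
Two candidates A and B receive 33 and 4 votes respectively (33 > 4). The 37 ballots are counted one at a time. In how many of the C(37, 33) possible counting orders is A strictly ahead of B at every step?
Strict-lead orderings = 51765

Total orderings of the 37 votes with 33 for A: C(37, 33) = 66045. By the Bertrand ballot formula (Cycle Lemma / reflection principle), the number of orderings in which A is strictly ahead of B throughout is (p − q)/(p + q) · C(p + q, p) = (33 − 4)/(33 + 4) · 66045 = 51765.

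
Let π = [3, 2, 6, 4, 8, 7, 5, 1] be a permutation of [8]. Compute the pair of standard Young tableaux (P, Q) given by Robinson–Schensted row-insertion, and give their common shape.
P = [1, 4, 5] / [2, 6, 7] / [3] / [8];  Q = [1, 3, 5] / [2, 4, 6] / [7] / [8];  common shape = (3, 3, 1, 1)

Row-insert the values π_1, π_2, … into P one at a time, bumping the leftmost entry strictly greater than the inserted value down to the next row. The recording tableau Q records, in position (i, j), the step at which that cell was added to P.
  Insert 3 (step 1): P = [3];  Q = [1]
  Insert 2 (step 2): P = [2] / [3];  Q = [1] / [2]
  Insert 6 (step 3): P = [2, 6] / [3];  Q = [1, 3] / [2]
  Insert 4 (step 4): P = [2, 4] / [3, 6];  Q = [1, 3] / [2, 4]
  Insert 8 (step 5): P = [2, 4, 8] / [3, 6];  Q = [1, 3, 5] / [2, 4]
  Insert 7 (step 6): P = [2, 4, 7] / [3, 6, 8];  Q = [1, 3, 5] / [2, 4, 6]
  Insert 5 (step 7): P = [2, 4, 5] / [3, 6, 7] / [8];  Q = [1, 3, 5] / [2, 4, 6] / [7]
  Insert 1 (step 8): P = [1, 4, 5] / [2, 6, 7] / [3] / [8];  Q = [1, 3, 5] / [2, 4, 6] / [7] / [8]
Final shape: (3, 3, 1, 1).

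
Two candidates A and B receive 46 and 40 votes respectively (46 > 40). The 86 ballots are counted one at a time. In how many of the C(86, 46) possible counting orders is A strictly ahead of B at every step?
Strict-lead orderings = 376477813320517355883660

Total orderings of the 86 votes with 46 for A: C(86, 46) = 5396181990927415434332460. By the Bertrand ballot formula (Cycle Lemma / reflection principle), the number of orderings in which A is strictly ahead of B throughout is (p − q)/(p + q) · C(p + q, p) = (46 − 40)/(46 + 40) · 5396181990927415434332460 = 376477813320517355883660.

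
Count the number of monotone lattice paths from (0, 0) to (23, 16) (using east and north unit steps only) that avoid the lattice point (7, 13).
Number of paths = 37636144110

Total paths from (0, 0) to (23, 16): C(39, 23) = 37711260990. Paths through (7, 13): (paths (0, 0) → (7, 13)) × (paths (7, 13) → (23, 16)) = C(20, 7) · C(19, 16) = 77520 · 969 = 75116880. Avoidance count = 37711260990 − 75116880 = 37636144110.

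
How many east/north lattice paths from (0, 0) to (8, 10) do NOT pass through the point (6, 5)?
Number of paths = 34056

Total paths from (0, 0) to (8, 10): C(18, 8) = 43758. Paths through (6, 5): (paths (0, 0) → (6, 5)) × (paths (6, 5) → (8, 10)) = C(11, 6) · C(7, 2) = 462 · 21 = 9702. Avoidance count = 43758 − 9702 = 34056.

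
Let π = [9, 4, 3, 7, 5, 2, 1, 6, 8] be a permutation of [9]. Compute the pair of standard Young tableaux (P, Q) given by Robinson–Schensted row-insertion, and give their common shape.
P = [1, 5, 6, 8] / [2, 7] / [3] / [4] / [9];  Q = [1, 4, 8, 9] / [2, 5] / [3] / [6] / [7];  common shape = (4, 2, 1, 1, 1)

Row-insert the values π_1, π_2, … into P one at a time, bumping the leftmost entry strictly greater than the inserted value down to the next row. The recording tableau Q records, in position (i, j), the step at which that cell was added to P.
  Insert 9 (step 1): P = [9];  Q = [1]
  Insert 4 (step 2): P = [4] / [9];  Q = [1] / [2]
  Insert 3 (step 3): P = [3] / [4] / [9];  Q = [1] / [2] / [3]
  Insert 7 (step 4): P = [3, 7] / [4] / [9];  Q = [1, 4] / [2] / [3]
  Insert 5 (step 5): P = [3, 5] / [4, 7] / [9];  Q = [1, 4] / [2, 5] / [3]
  Insert 2 (step 6): P = [2, 5] / [3, 7] / [4] / [9];  Q = [1, 4] / [2, 5] / [3] / [6]
  Insert 1 (step 7): P = [1, 5] / [2, 7] / [3] / [4] / [9];  Q = [1, 4] / [2, 5] / [3] / [6] / [7]
  Insert 6 (step 8): P = [1, 5, 6] / [2, 7] / [3] / [4] / [9];  Q = [1, 4, 8] / [2, 5] / [3] / [6] / [7]
  Insert 8 (step 9): P = [1, 5, 6, 8] / [2, 7] / [3] / [4] / [9];  Q = [1, 4, 8, 9] / [2, 5] / [3] / [6] / [7]
Final shape: (4, 2, 1, 1, 1).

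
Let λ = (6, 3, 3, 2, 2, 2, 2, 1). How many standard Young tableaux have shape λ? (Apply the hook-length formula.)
# SYT of shape (6, 3, 3, 2, 2, 2, 2, 1) = 189924000

Hook-length formula: f^λ = n! / Π hook(c), product over all cells c of the Young diagram. For λ = (6, 3, 3, 2, 2, 2, 2, 1), n = 21 boxes. Hook lengths by row (left-to-right, top-to-bottom): [13, 11, 6, 3, 2, 1]; [9, 7, 2]; [8, 6, 1]; [6, 4]; [5, 3]; [4, 2]; [3, 1]; [1]. Product of hooks = 269007298560. So f^λ = 21! / 269007298560 = 51090942171709440000 / 269007298560 = 189924000.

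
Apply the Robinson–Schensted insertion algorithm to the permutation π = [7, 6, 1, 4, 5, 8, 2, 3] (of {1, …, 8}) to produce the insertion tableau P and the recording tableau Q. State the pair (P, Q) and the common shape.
P = [1, 2, 3, 8] / [4, 5] / [6] / [7];  Q = [1, 4, 5, 6] / [2, 8] / [3] / [7];  common shape = (4, 2, 1, 1)

Row-insert the values π_1, π_2, … into P one at a time, bumping the leftmost entry strictly greater than the inserted value down to the next row. The recording tableau Q records, in position (i, j), the step at which that cell was added to P.
  Insert 7 (step 1): P = [7];  Q = [1]
  Insert 6 (step 2): P = [6] / [7];  Q = [1] / [2]
  Insert 1 (step 3): P = [1] / [6] / [7];  Q = [1] / [2] / [3]
  Insert 4 (step 4): P = [1, 4] / [6] / [7];  Q = [1, 4] / [2] / [3]
  Insert 5 (step 5): P = [1, 4, 5] / [6] / [7];  Q = [1, 4, 5] / [2] / [3]
  Insert 8 (step 6): P = [1, 4, 5, 8] / [6] / [7];  Q = [1, 4, 5, 6] / [2] / [3]
  Insert 2 (step 7): P = [1, 2, 5, 8] / [4] / [6] / [7];  Q = [1, 4, 5, 6] / [2] / [3] / [7]
  Insert 3 (step 8): P = [1, 2, 3, 8] / [4, 5] / [6] / [7];  Q = [1, 4, 5, 6] / [2, 8] / [3] / [7]
Final shape: (4, 2, 1, 1).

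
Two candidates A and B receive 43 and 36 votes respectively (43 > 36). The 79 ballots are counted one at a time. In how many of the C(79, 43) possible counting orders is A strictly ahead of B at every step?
Strict-lead orderings = 3527173835643930141670

Total orderings of the 79 votes with 43 for A: C(79, 43) = 39806676145124354455990. By the Bertrand ballot formula (Cycle Lemma / reflection principle), the number of orderings in which A is strictly ahead of B throughout is (p − q)/(p + q) · C(p + q, p) = (43 − 36)/(43 + 36) · 39806676145124354455990 = 3527173835643930141670.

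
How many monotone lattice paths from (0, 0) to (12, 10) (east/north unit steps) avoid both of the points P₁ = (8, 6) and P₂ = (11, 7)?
Number of paths = 357188

Inclusion–exclusion. Total paths: C(22, 12) = 646646. Through P₁: C(14, 8)·C(8, 4) = 210210. Through P₂: C(18, 11)·C(4, 1) = 127296. Since P₁ is strictly southwest of P₂, a monotone path through both must visit P₁ then P₂; paths through both = C(14, 8)·C(4, 3)·C(4, 1) = 48048. Avoid both = 646646 − 210210 − 127296 + 48048 = 357188.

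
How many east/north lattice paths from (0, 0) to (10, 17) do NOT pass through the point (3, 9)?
Number of paths = 7020585

Total paths from (0, 0) to (10, 17): C(27, 10) = 8436285. Paths through (3, 9): (paths (0, 0) → (3, 9)) × (paths (3, 9) → (10, 17)) = C(12, 3) · C(15, 7) = 220 · 6435 = 1415700. Avoidance count = 8436285 − 1415700 = 7020585.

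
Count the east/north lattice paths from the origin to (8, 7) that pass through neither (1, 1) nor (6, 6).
Number of paths = 1743

Inclusion–exclusion. Total paths: C(15, 8) = 6435. Through P₁: C(2, 1)·C(13, 7) = 3432. Through P₂: C(12, 6)·C(3, 2) = 2772. Since P₁ is strictly southwest of P₂, a monotone path through both must visit P₁ then P₂; paths through both = C(2, 1)·C(10, 5)·C(3, 2) = 1512. Avoid both = 6435 − 3432 − 2772 + 1512 = 1743.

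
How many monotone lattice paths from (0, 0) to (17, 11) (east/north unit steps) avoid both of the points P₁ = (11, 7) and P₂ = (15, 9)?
Number of paths = 9810276

Inclusion–exclusion. Total paths: C(28, 17) = 21474180. Through P₁: C(18, 11)·C(10, 6) = 6683040. Through P₂: C(24, 15)·C(4, 2) = 7845024. Since P₁ is strictly southwest of P₂, a monotone path through both must visit P₁ then P₂; paths through both = C(18, 11)·C(6, 4)·C(4, 2) = 2864160. Avoid both = 21474180 − 6683040 − 7845024 + 2864160 = 9810276.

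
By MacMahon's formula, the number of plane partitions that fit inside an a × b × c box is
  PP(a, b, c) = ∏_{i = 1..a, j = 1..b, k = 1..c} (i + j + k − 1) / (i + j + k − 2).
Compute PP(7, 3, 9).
PP(7, 3, 9) = 24584605760

Evaluate the triple product over i = 1..7, j = 1..3, k = 1..9. The factors are (2/1) · (3/2) · (4/3) · (5/4) · (6/5) · (7/6) · (8/7) · (9/8) · … (189 factors total). The numerators and denominators telescope so the product is an integer; carrying out the multiplication exactly gives PP(7, 3, 9) = 24584605760.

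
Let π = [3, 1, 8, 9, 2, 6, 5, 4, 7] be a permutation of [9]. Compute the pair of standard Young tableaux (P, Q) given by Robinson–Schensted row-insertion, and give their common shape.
P = [1, 2, 4, 7] / [3, 5, 9] / [6] / [8];  Q = [1, 3, 4, 9] / [2, 5, 6] / [7] / [8];  common shape = (4, 3, 1, 1)

Row-insert the values π_1, π_2, … into P one at a time, bumping the leftmost entry strictly greater than the inserted value down to the next row. The recording tableau Q records, in position (i, j), the step at which that cell was added to P.
  Insert 3 (step 1): P = [3];  Q = [1]
  Insert 1 (step 2): P = [1] / [3];  Q = [1] / [2]
  Insert 8 (step 3): P = [1, 8] / [3];  Q = [1, 3] / [2]
  Insert 9 (step 4): P = [1, 8, 9] / [3];  Q = [1, 3, 4] / [2]
  Insert 2 (step 5): P = [1, 2, 9] / [3, 8];  Q = [1, 3, 4] / [2, 5]
  Insert 6 (step 6): P = [1, 2, 6] / [3, 8, 9];  Q = [1, 3, 4] / [2, 5, 6]
  Insert 5 (step 7): P = [1, 2, 5] / [3, 6, 9] / [8];  Q = [1, 3, 4] / [2, 5, 6] / [7]
  Insert 4 (step 8): P = [1, 2, 4] / [3, 5, 9] / [6] / [8];  Q = [1, 3, 4] / [2, 5, 6] / [7] / [8]
  Insert 7 (step 9): P = [1, 2, 4, 7] / [3, 5, 9] / [6] / [8];  Q = [1, 3, 4, 9] / [2, 5, 6] / [7] / [8]
Final shape: (4, 3, 1, 1).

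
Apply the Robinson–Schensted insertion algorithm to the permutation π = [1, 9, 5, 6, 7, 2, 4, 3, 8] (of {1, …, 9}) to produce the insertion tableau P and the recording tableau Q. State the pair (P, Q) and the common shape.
P = [1, 2, 3, 7, 8] / [4, 6] / [5] / [9];  Q = [1, 2, 4, 5, 9] / [3, 7] / [6] / [8];  common shape = (5, 2, 1, 1)

Row-insert the values π_1, π_2, … into P one at a time, bumping the leftmost entry strictly greater than the inserted value down to the next row. The recording tableau Q records, in position (i, j), the step at which that cell was added to P.
  Insert 1 (step 1): P = [1];  Q = [1]
  Insert 9 (step 2): P = [1, 9];  Q = [1, 2]
  Insert 5 (step 3): P = [1, 5] / [9];  Q = [1, 2] / [3]
  Insert 6 (step 4): P = [1, 5, 6] / [9];  Q = [1, 2, 4] / [3]
  Insert 7 (step 5): P = [1, 5, 6, 7] / [9];  Q = [1, 2, 4, 5] / [3]
  Insert 2 (step 6): P = [1, 2, 6, 7] / [5] / [9];  Q = [1, 2, 4, 5] / [3] / [6]
  Insert 4 (step 7): P = [1, 2, 4, 7] / [5, 6] / [9];  Q = [1, 2, 4, 5] / [3, 7] / [6]
  Insert 3 (step 8): P = [1, 2, 3, 7] / [4, 6] / [5] / [9];  Q = [1, 2, 4, 5] / [3, 7] / [6] / [8]
  Insert 8 (step 9): P = [1, 2, 3, 7, 8] / [4, 6] / [5] / [9];  Q = [1, 2, 4, 5, 9] / [3, 7] / [6] / [8]
Final shape: (5, 2, 1, 1).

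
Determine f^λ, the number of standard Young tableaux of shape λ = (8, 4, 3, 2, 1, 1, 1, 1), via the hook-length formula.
# SYT of shape (8, 4, 3, 2, 1, 1, 1, 1) = 570341772

Hook-length formula: f^λ = n! / Π hook(c), product over all cells c of the Young diagram. For λ = (8, 4, 3, 2, 1, 1, 1, 1), n = 21 boxes. Hook lengths by row (left-to-right, top-to-bottom): [15, 10, 8, 6, 4, 3, 2, 1]; [10, 5, 3, 1]; [8, 3, 1]; [6, 1]; [4]; [3]; [2]; [1]. Product of hooks = 89579520000. So f^λ = 21! / 89579520000 = 51090942171709440000 / 89579520000 = 570341772.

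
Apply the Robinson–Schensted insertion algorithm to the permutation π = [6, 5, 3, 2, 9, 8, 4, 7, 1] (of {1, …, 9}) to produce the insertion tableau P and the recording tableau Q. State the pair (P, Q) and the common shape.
P = [1, 4, 7] / [2, 8] / [3, 9] / [5] / [6];  Q = [1, 5, 8] / [2, 6] / [3, 7] / [4] / [9];  common shape = (3, 2, 2, 1, 1)

Row-insert the values π_1, π_2, … into P one at a time, bumping the leftmost entry strictly greater than the inserted value down to the next row. The recording tableau Q records, in position (i, j), the step at which that cell was added to P.
  Insert 6 (step 1): P = [6];  Q = [1]
  Insert 5 (step 2): P = [5] / [6];  Q = [1] / [2]
  Insert 3 (step 3): P = [3] / [5] / [6];  Q = [1] / [2] / [3]
  Insert 2 (step 4): P = [2] / [3] / [5] / [6];  Q = [1] / [2] / [3] / [4]
  Insert 9 (step 5): P = [2, 9] / [3] / [5] / [6];  Q = [1, 5] / [2] / [3] / [4]
  Insert 8 (step 6): P = [2, 8] / [3, 9] / [5] / [6];  Q = [1, 5] / [2, 6] / [3] / [4]
  Insert 4 (step 7): P = [2, 4] / [3, 8] / [5, 9] / [6];  Q = [1, 5] / [2, 6] / [3, 7] / [4]
  Insert 7 (step 8): P = [2, 4, 7] / [3, 8] / [5, 9] / [6];  Q = [1, 5, 8] / [2, 6] / [3, 7] / [4]
  Insert 1 (step 9): P = [1, 4, 7] / [2, 8] / [3, 9] / [5] / [6];  Q = [1, 5, 8] / [2, 6] / [3, 7] / [4] / [9]
Final shape: (3, 2, 2, 1, 1).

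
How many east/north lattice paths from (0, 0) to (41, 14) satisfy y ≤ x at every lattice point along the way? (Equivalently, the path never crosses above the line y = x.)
Number of paths = 2902365981900

By the reflection principle (André's argument), the number of monotone paths to (41, 14) with n ≤ m that never go above y = x is C(55, 41) − C(55, 42) = 4353548972850 − 1451182990950 = 2902365981900.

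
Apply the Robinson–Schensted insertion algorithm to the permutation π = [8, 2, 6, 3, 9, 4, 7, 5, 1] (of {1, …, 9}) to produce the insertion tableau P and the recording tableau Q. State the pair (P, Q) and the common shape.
P = [1, 3, 4, 5] / [2, 7] / [6, 9] / [8];  Q = [1, 3, 5, 7] / [2, 6] / [4, 8] / [9];  common shape = (4, 2, 2, 1)

Row-insert the values π_1, π_2, … into P one at a time, bumping the leftmost entry strictly greater than the inserted value down to the next row. The recording tableau Q records, in position (i, j), the step at which that cell was added to P.
  Insert 8 (step 1): P = [8];  Q = [1]
  Insert 2 (step 2): P = [2] / [8];  Q = [1] / [2]
  Insert 6 (step 3): P = [2, 6] / [8];  Q = [1, 3] / [2]
  Insert 3 (step 4): P = [2, 3] / [6] / [8];  Q = [1, 3] / [2] / [4]
  Insert 9 (step 5): P = [2, 3, 9] / [6] / [8];  Q = [1, 3, 5] / [2] / [4]
  Insert 4 (step 6): P = [2, 3, 4] / [6, 9] / [8];  Q = [1, 3, 5] / [2, 6] / [4]
  Insert 7 (step 7): P = [2, 3, 4, 7] / [6, 9] / [8];  Q = [1, 3, 5, 7] / [2, 6] / [4]
  Insert 5 (step 8): P = [2, 3, 4, 5] / [6, 7] / [8, 9];  Q = [1, 3, 5, 7] / [2, 6] / [4, 8]
  Insert 1 (step 9): P = [1, 3, 4, 5] / [2, 7] / [6, 9] / [8];  Q = [1, 3, 5, 7] / [2, 6] / [4, 8] / [9]
Final shape: (4, 2, 2, 1).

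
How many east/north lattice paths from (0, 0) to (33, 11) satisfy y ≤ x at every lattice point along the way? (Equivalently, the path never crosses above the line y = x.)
Number of paths = 5188082354

By the reflection principle (André's argument), the number of monotone paths to (33, 11) with n ≤ m that never go above y = x is C(44, 33) − C(44, 34) = 7669339132 − 2481256778 = 5188082354.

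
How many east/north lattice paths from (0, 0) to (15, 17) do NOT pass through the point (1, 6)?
Number of paths = 534520920

Total paths from (0, 0) to (15, 17): C(32, 15) = 565722720. Paths through (1, 6): (paths (0, 0) → (1, 6)) × (paths (1, 6) → (15, 17)) = C(7, 1) · C(25, 14) = 7 · 4457400 = 31201800. Avoidance count = 565722720 − 31201800 = 534520920.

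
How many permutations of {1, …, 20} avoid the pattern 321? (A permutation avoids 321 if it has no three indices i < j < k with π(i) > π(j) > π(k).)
C_20 = 6564120420

These 321-avoiding permutations are counted by the Catalan number C_n = (1/(n + 1)) · C(2n, n). For n = 20: C_20 = (1/21) · C(40, 20) = 137846528820/21 = 6564120420.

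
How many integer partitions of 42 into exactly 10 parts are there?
p(42, 10 parts) = 5013

Partitions of n into exactly k parts are in bijection with partitions of n − k into at most k parts (subtract 1 from each part). So p(42, exactly 10) = p(32, parts ≤ 10). Computing via the recurrence p(m, j) = p(m, j−1) + p(m−j, j) gives 5013.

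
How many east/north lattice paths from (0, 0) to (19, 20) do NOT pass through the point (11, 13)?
Number of paths = 52860577770

Total paths from (0, 0) to (19, 20): C(39, 19) = 68923264410. Paths through (11, 13): (paths (0, 0) → (11, 13)) × (paths (11, 13) → (19, 20)) = C(24, 11) · C(15, 8) = 2496144 · 6435 = 16062686640. Avoidance count = 68923264410 − 16062686640 = 52860577770.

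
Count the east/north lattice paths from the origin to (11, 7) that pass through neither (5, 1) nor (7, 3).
Number of paths = 20400

Inclusion–exclusion. Total paths: C(18, 11) = 31824. Through P₁: C(6, 5)·C(12, 6) = 5544. Through P₂: C(10, 7)·C(8, 4) = 8400. Since P₁ is strictly southwest of P₂, a monotone path through both must visit P₁ then P₂; paths through both = C(6, 5)·C(4, 2)·C(8, 4) = 2520. Avoid both = 31824 − 5544 − 8400 + 2520 = 20400.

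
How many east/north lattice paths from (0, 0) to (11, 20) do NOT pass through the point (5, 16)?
Number of paths = 80399025

Total paths from (0, 0) to (11, 20): C(31, 11) = 84672315. Paths through (5, 16): (paths (0, 0) → (5, 16)) × (paths (5, 16) → (11, 20)) = C(21, 5) · C(10, 6) = 20349 · 210 = 4273290. Avoidance count = 84672315 − 4273290 = 80399025.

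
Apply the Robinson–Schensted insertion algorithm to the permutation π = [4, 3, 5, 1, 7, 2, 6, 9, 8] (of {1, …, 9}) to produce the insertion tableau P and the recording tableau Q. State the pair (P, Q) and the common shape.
P = [1, 2, 6, 8] / [3, 5, 7, 9] / [4];  Q = [1, 3, 5, 8] / [2, 6, 7, 9] / [4];  common shape = (4, 4, 1)

Row-insert the values π_1, π_2, … into P one at a time, bumping the leftmost entry strictly greater than the inserted value down to the next row. The recording tableau Q records, in position (i, j), the step at which that cell was added to P.
  Insert 4 (step 1): P = [4];  Q = [1]
  Insert 3 (step 2): P = [3] / [4];  Q = [1] / [2]
  Insert 5 (step 3): P = [3, 5] / [4];  Q = [1, 3] / [2]
  Insert 1 (step 4): P = [1, 5] / [3] / [4];  Q = [1, 3] / [2] / [4]
  Insert 7 (step 5): P = [1, 5, 7] / [3] / [4];  Q = [1, 3, 5] / [2] / [4]
  Insert 2 (step 6): P = [1, 2, 7] / [3, 5] / [4];  Q = [1, 3, 5] / [2, 6] / [4]
  Insert 6 (step 7): P = [1, 2, 6] / [3, 5, 7] / [4];  Q = [1, 3, 5] / [2, 6, 7] / [4]
  Insert 9 (step 8): P = [1, 2, 6, 9] / [3, 5, 7] / [4];  Q = [1, 3, 5, 8] / [2, 6, 7] / [4]
  Insert 8 (step 9): P = [1, 2, 6, 8] / [3, 5, 7, 9] / [4];  Q = [1, 3, 5, 8] / [2, 6, 7, 9] / [4]
Final shape: (4, 4, 1).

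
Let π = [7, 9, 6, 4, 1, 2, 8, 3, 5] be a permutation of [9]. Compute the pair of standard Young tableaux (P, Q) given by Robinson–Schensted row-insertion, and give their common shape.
P = [1, 2, 3, 5] / [4, 8] / [6, 9] / [7];  Q = [1, 2, 7, 9] / [3, 6] / [4, 8] / [5];  common shape = (4, 2, 2, 1)

Row-insert the values π_1, π_2, … into P one at a time, bumping the leftmost entry strictly greater than the inserted value down to the next row. The recording tableau Q records, in position (i, j), the step at which that cell was added to P.
  Insert 7 (step 1): P = [7];  Q = [1]
  Insert 9 (step 2): P = [7, 9];  Q = [1, 2]
  Insert 6 (step 3): P = [6, 9] / [7];  Q = [1, 2] / [3]
  Insert 4 (step 4): P = [4, 9] / [6] / [7];  Q = [1, 2] / [3] / [4]
  Insert 1 (step 5): P = [1, 9] / [4] / [6] / [7];  Q = [1, 2] / [3] / [4] / [5]
  Insert 2 (step 6): P = [1, 2] / [4, 9] / [6] / [7];  Q = [1, 2] / [3, 6] / [4] / [5]
  Insert 8 (step 7): P = [1, 2, 8] / [4, 9] / [6] / [7];  Q = [1, 2, 7] / [3, 6] / [4] / [5]
  Insert 3 (step 8): P = [1, 2, 3] / [4, 8] / [6, 9] / [7];  Q = [1, 2, 7] / [3, 6] / [4, 8] / [5]
  Insert 5 (step 9): P = [1, 2, 3, 5] / [4, 8] / [6, 9] / [7];  Q = [1, 2, 7, 9] / [3, 6] / [4, 8] / [5]
Final shape: (4, 2, 2, 1).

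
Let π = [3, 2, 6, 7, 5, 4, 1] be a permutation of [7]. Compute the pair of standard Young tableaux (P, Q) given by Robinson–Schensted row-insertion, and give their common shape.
P = [1, 4, 7] / [2, 5] / [3] / [6];  Q = [1, 3, 4] / [2, 5] / [6] / [7];  common shape = (3, 2, 1, 1)

Row-insert the values π_1, π_2, … into P one at a time, bumping the leftmost entry strictly greater than the inserted value down to the next row. The recording tableau Q records, in position (i, j), the step at which that cell was added to P.
  Insert 3 (step 1): P = [3];  Q = [1]
  Insert 2 (step 2): P = [2] / [3];  Q = [1] / [2]
  Insert 6 (step 3): P = [2, 6] / [3];  Q = [1, 3] / [2]
  Insert 7 (step 4): P = [2, 6, 7] / [3];  Q = [1, 3, 4] / [2]
  Insert 5 (step 5): P = [2, 5, 7] / [3, 6];  Q = [1, 3, 4] / [2, 5]
  Insert 4 (step 6): P = [2, 4, 7] / [3, 5] / [6];  Q = [1, 3, 4] / [2, 5] / [6]
  Insert 1 (step 7): P = [1, 4, 7] / [2, 5] / [3] / [6];  Q = [1, 3, 4] / [2, 5] / [6] / [7]
Final shape: (3, 2, 1, 1).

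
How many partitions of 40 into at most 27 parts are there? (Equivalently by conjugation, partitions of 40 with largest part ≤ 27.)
p(40, parts ≤ 27) = 37066

Use the recurrence p(n, m) = p(n, m−1) + p(n−m, m): either the largest part is < m (count p(n, m−1)) or the largest part is exactly m (remove one copy of m, count p(n−m, m)). With p(0, ·) = 1 this gives p(40, parts ≤ 27) = 37066. (By conjugating Young diagrams, this also counts partitions of 40 into at most 27 parts.)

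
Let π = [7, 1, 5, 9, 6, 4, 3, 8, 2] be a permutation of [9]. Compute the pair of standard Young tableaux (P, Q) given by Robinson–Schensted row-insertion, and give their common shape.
P = [1, 2, 6, 8] / [3, 9] / [4] / [5] / [7];  Q = [1, 3, 4, 8] / [2, 5] / [6] / [7] / [9];  common shape = (4, 2, 1, 1, 1)

Row-insert the values π_1, π_2, … into P one at a time, bumping the leftmost entry strictly greater than the inserted value down to the next row. The recording tableau Q records, in position (i, j), the step at which that cell was added to P.
  Insert 7 (step 1): P = [7];  Q = [1]
  Insert 1 (step 2): P = [1] / [7];  Q = [1] / [2]
  Insert 5 (step 3): P = [1, 5] / [7];  Q = [1, 3] / [2]
  Insert 9 (step 4): P = [1, 5, 9] / [7];  Q = [1, 3, 4] / [2]
  Insert 6 (step 5): P = [1, 5, 6] / [7, 9];  Q = [1, 3, 4] / [2, 5]
  Insert 4 (step 6): P = [1, 4, 6] / [5, 9] / [7];  Q = [1, 3, 4] / [2, 5] / [6]
  Insert 3 (step 7): P = [1, 3, 6] / [4, 9] / [5] / [7];  Q = [1, 3, 4] / [2, 5] / [6] / [7]
  Insert 8 (step 8): P = [1, 3, 6, 8] / [4, 9] / [5] / [7];  Q = [1, 3, 4, 8] / [2, 5] / [6] / [7]
  Insert 2 (step 9): P = [1, 2, 6, 8] / [3, 9] / [4] / [5] / [7];  Q = [1, 3, 4, 8] / [2, 5] / [6] / [7] / [9]
Final shape: (4, 2, 1, 1, 1).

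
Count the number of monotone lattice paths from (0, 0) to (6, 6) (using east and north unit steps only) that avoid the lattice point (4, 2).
Number of paths = 699

Total paths from (0, 0) to (6, 6): C(12, 6) = 924. Paths through (4, 2): (paths (0, 0) → (4, 2)) × (paths (4, 2) → (6, 6)) = C(6, 4) · C(6, 2) = 15 · 15 = 225. Avoidance count = 924 − 225 = 699.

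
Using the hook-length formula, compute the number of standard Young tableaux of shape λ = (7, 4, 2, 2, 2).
# SYT of shape (7, 4, 2, 2, 2) = 1485120

Hook-length formula: f^λ = n! / Π hook(c), product over all cells c of the Young diagram. For λ = (7, 4, 2, 2, 2), n = 17 boxes. Hook lengths by row (left-to-right, top-to-bottom): [11, 10, 6, 5, 3, 2, 1]; [7, 6, 2, 1]; [4, 3]; [3, 2]; [2, 1]. Product of hooks = 239500800. So f^λ = 17! / 239500800 = 355687428096000 / 239500800 = 1485120.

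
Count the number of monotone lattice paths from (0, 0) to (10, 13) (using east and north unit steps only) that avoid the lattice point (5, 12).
Number of paths = 1106938

Total paths from (0, 0) to (10, 13): C(23, 10) = 1144066. Paths through (5, 12): (paths (0, 0) → (5, 12)) × (paths (5, 12) → (10, 13)) = C(17, 5) · C(6, 5) = 6188 · 6 = 37128. Avoidance count = 1144066 − 37128 = 1106938.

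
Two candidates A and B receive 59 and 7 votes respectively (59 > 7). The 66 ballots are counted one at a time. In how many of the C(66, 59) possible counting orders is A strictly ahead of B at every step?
Strict-lead orderings = 613591680

Total orderings of the 66 votes with 59 for A: C(66, 59) = 778789440. By the Bertrand ballot formula (Cycle Lemma / reflection principle), the number of orderings in which A is strictly ahead of B throughout is (p − q)/(p + q) · C(p + q, p) = (59 − 7)/(59 + 7) · 778789440 = 613591680.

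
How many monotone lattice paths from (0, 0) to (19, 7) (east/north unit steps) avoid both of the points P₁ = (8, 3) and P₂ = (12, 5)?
Number of paths = 298907

Inclusion–exclusion. Total paths: C(26, 19) = 657800. Through P₁: C(11, 8)·C(15, 11) = 225225. Through P₂: C(17, 12)·C(9, 7) = 222768. Since P₁ is strictly southwest of P₂, a monotone path through both must visit P₁ then P₂; paths through both = C(11, 8)·C(6, 4)·C(9, 7) = 89100. Avoid both = 657800 − 225225 − 222768 + 89100 = 298907.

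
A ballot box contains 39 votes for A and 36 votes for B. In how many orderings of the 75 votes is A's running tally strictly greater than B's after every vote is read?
Strict-lead orderings = 130783058462384959036

Total orderings of the 75 votes with 39 for A: C(75, 39) = 3269576461559623975900. By the Bertrand ballot formula (Cycle Lemma / reflection principle), the number of orderings in which A is strictly ahead of B throughout is (p − q)/(p + q) · C(p + q, p) = (39 − 36)/(39 + 36) · 3269576461559623975900 = 130783058462384959036.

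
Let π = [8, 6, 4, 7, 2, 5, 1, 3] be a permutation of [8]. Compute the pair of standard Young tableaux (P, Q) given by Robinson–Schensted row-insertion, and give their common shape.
P = [1, 3] / [2, 5] / [4, 7] / [6] / [8];  Q = [1, 4] / [2, 6] / [3, 8] / [5] / [7];  common shape = (2, 2, 2, 1, 1)

Row-insert the values π_1, π_2, … into P one at a time, bumping the leftmost entry strictly greater than the inserted value down to the next row. The recording tableau Q records, in position (i, j), the step at which that cell was added to P.
  Insert 8 (step 1): P = [8];  Q = [1]
  Insert 6 (step 2): P = [6] / [8];  Q = [1] / [2]
  Insert 4 (step 3): P = [4] / [6] / [8];  Q = [1] / [2] / [3]
  Insert 7 (step 4): P = [4, 7] / [6] / [8];  Q = [1, 4] / [2] / [3]
  Insert 2 (step 5): P = [2, 7] / [4] / [6] / [8];  Q = [1, 4] / [2] / [3] / [5]
  Insert 5 (step 6): P = [2, 5] / [4, 7] / [6] / [8];  Q = [1, 4] / [2, 6] / [3] / [5]
  Insert 1 (step 7): P = [1, 5] / [2, 7] / [4] / [6] / [8];  Q = [1, 4] / [2, 6] / [3] / [5] / [7]
  Insert 3 (step 8): P = [1, 3] / [2, 5] / [4, 7] / [6] / [8];  Q = [1, 4] / [2, 6] / [3, 8] / [5] / [7]
Final shape: (2, 2, 2, 1, 1).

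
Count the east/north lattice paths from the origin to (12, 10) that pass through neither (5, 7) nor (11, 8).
Number of paths = 341492

Inclusion–exclusion. Total paths: C(22, 12) = 646646. Through P₁: C(12, 5)·C(10, 7) = 95040. Through P₂: C(19, 11)·C(3, 1) = 226746. Since P₁ is strictly southwest of P₂, a monotone path through both must visit P₁ then P₂; paths through both = C(12, 5)·C(7, 6)·C(3, 1) = 16632. Avoid both = 646646 − 95040 − 226746 + 16632 = 341492.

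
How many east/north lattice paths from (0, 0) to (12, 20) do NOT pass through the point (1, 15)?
Number of paths = 225722952

Total paths from (0, 0) to (12, 20): C(32, 12) = 225792840. Paths through (1, 15): (paths (0, 0) → (1, 15)) × (paths (1, 15) → (12, 20)) = C(16, 1) · C(16, 11) = 16 · 4368 = 69888. Avoidance count = 225792840 − 69888 = 225722952.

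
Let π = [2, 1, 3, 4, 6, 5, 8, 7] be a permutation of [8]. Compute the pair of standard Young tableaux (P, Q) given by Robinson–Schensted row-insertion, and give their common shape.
P = [1, 3, 4, 5, 7] / [2, 6, 8];  Q = [1, 3, 4, 5, 7] / [2, 6, 8];  common shape = (5, 3)

Row-insert the values π_1, π_2, … into P one at a time, bumping the leftmost entry strictly greater than the inserted value down to the next row. The recording tableau Q records, in position (i, j), the step at which that cell was added to P.
  Insert 2 (step 1): P = [2];  Q = [1]
  Insert 1 (step 2): P = [1] / [2];  Q = [1] / [2]
  Insert 3 (step 3): P = [1, 3] / [2];  Q = [1, 3] / [2]
  Insert 4 (step 4): P = [1, 3, 4] / [2];  Q = [1, 3, 4] / [2]
  Insert 6 (step 5): P = [1, 3, 4, 6] / [2];  Q = [1, 3, 4, 5] / [2]
  Insert 5 (step 6): P = [1, 3, 4, 5] / [2, 6];  Q = [1, 3, 4, 5] / [2, 6]
  Insert 8 (step 7): P = [1, 3, 4, 5, 8] / [2, 6];  Q = [1, 3, 4, 5, 7] / [2, 6]
  Insert 7 (step 8): P = [1, 3, 4, 5, 7] / [2, 6, 8];  Q = [1, 3, 4, 5, 7] / [2, 6, 8]
Final shape: (5, 3).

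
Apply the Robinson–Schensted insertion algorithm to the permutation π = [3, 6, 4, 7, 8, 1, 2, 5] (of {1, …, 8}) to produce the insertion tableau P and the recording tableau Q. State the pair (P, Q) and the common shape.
P = [1, 2, 5, 8] / [3, 4, 7] / [6];  Q = [1, 2, 4, 5] / [3, 7, 8] / [6];  common shape = (4, 3, 1)

Row-insert the values π_1, π_2, … into P one at a time, bumping the leftmost entry strictly greater than the inserted value down to the next row. The recording tableau Q records, in position (i, j), the step at which that cell was added to P.
  Insert 3 (step 1): P = [3];  Q = [1]
  Insert 6 (step 2): P = [3, 6];  Q = [1, 2]
  Insert 4 (step 3): P = [3, 4] / [6];  Q = [1, 2] / [3]
  Insert 7 (step 4): P = [3, 4, 7] / [6];  Q = [1, 2, 4] / [3]
  Insert 8 (step 5): P = [3, 4, 7, 8] / [6];  Q = [1, 2, 4, 5] / [3]
  Insert 1 (step 6): P = [1, 4, 7, 8] / [3] / [6];  Q = [1, 2, 4, 5] / [3] / [6]
  Insert 2 (step 7): P = [1, 2, 7, 8] / [3, 4] / [6];  Q = [1, 2, 4, 5] / [3, 7] / [6]
  Insert 5 (step 8): P = [1, 2, 5, 8] / [3, 4, 7] / [6];  Q = [1, 2, 4, 5] / [3, 7, 8] / [6]
Final shape: (4, 3, 1).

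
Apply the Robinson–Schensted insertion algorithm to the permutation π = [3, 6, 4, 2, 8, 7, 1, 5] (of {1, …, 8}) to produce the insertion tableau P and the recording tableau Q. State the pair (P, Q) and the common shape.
P = [1, 4, 5] / [2, 7] / [3, 8] / [6];  Q = [1, 2, 5] / [3, 6] / [4, 8] / [7];  common shape = (3, 2, 2, 1)

Row-insert the values π_1, π_2, … into P one at a time, bumping the leftmost entry strictly greater than the inserted value down to the next row. The recording tableau Q records, in position (i, j), the step at which that cell was added to P.
  Insert 3 (step 1): P = [3];  Q = [1]
  Insert 6 (step 2): P = [3, 6];  Q = [1, 2]
  Insert 4 (step 3): P = [3, 4] / [6];  Q = [1, 2] / [3]
  Insert 2 (step 4): P = [2, 4] / [3] / [6];  Q = [1, 2] / [3] / [4]
  Insert 8 (step 5): P = [2, 4, 8] / [3] / [6];  Q = [1, 2, 5] / [3] / [4]
  Insert 7 (step 6): P = [2, 4, 7] / [3, 8] / [6];  Q = [1, 2, 5] / [3, 6] / [4]
  Insert 1 (step 7): P = [1, 4, 7] / [2, 8] / [3] / [6];  Q = [1, 2, 5] / [3, 6] / [4] / [7]
  Insert 5 (step 8): P = [1, 4, 5] / [2, 7] / [3, 8] / [6];  Q = [1, 2, 5] / [3, 6] / [4, 8] / [7]
Final shape: (3, 2, 2, 1).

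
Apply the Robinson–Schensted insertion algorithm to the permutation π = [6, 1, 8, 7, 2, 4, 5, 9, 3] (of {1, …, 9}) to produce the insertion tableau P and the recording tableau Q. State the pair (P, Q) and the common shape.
P = [1, 2, 3, 5, 9] / [4, 7] / [6] / [8];  Q = [1, 3, 6, 7, 8] / [2, 4] / [5] / [9];  common shape = (5, 2, 1, 1)

Row-insert the values π_1, π_2, … into P one at a time, bumping the leftmost entry strictly greater than the inserted value down to the next row. The recording tableau Q records, in position (i, j), the step at which that cell was added to P.
  Insert 6 (step 1): P = [6];  Q = [1]
  Insert 1 (step 2): P = [1] / [6];  Q = [1] / [2]
  Insert 8 (step 3): P = [1, 8] / [6];  Q = [1, 3] / [2]
  Insert 7 (step 4): P = [1, 7] / [6, 8];  Q = [1, 3] / [2, 4]
  Insert 2 (step 5): P = [1, 2] / [6, 7] / [8];  Q = [1, 3] / [2, 4] / [5]
  Insert 4 (step 6): P = [1, 2, 4] / [6, 7] / [8];  Q = [1, 3, 6] / [2, 4] / [5]
  Insert 5 (step 7): P = [1, 2, 4, 5] / [6, 7] / [8];  Q = [1, 3, 6, 7] / [2, 4] / [5]
  Insert 9 (step 8): P = [1, 2, 4, 5, 9] / [6, 7] / [8];  Q = [1, 3, 6, 7, 8] / [2, 4] / [5]
  Insert 3 (step 9): P = [1, 2, 3, 5, 9] / [4, 7] / [6] / [8];  Q = [1, 3, 6, 7, 8] / [2, 4] / [5] / [9]
Final shape: (5, 2, 1, 1).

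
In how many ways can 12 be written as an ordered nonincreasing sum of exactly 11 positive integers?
p(12, 11 parts) = 1

Partitions of n into exactly k parts ↔ partitions of n − k into at most k parts (subtract 1 from each part). For n = 12, k = 11, the partitions are: 2+1+1+1+1+1+1+1+1+1+1. Count = 1.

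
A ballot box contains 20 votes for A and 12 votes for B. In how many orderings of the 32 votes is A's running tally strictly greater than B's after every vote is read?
Strict-lead orderings = 56448210

Total orderings of the 32 votes with 20 for A: C(32, 20) = 225792840. By the Bertrand ballot formula (Cycle Lemma / reflection principle), the number of orderings in which A is strictly ahead of B throughout is (p − q)/(p + q) · C(p + q, p) = (20 − 12)/(20 + 12) · 225792840 = 56448210.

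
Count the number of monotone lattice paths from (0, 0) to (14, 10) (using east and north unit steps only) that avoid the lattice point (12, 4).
Number of paths = 1910296

Total paths from (0, 0) to (14, 10): C(24, 14) = 1961256. Paths through (12, 4): (paths (0, 0) → (12, 4)) × (paths (12, 4) → (14, 10)) = C(16, 12) · C(8, 2) = 1820 · 28 = 50960. Avoidance count = 1961256 − 50960 = 1910296.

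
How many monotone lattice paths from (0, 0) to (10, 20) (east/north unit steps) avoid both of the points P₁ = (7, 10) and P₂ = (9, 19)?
Number of paths = 12808367

Inclusion–exclusion. Total paths: C(30, 10) = 30045015. Through P₁: C(17, 7)·C(13, 3) = 5562128. Through P₂: C(28, 9)·C(2, 1) = 13813800. Since P₁ is strictly southwest of P₂, a monotone path through both must visit P₁ then P₂; paths through both = C(17, 7)·C(11, 2)·C(2, 1) = 2139280. Avoid both = 30045015 − 5562128 − 13813800 + 2139280 = 12808367.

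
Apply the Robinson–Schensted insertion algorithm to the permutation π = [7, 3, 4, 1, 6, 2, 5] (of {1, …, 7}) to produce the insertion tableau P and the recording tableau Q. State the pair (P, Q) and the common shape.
P = [1, 2, 5] / [3, 4, 6] / [7];  Q = [1, 3, 5] / [2, 6, 7] / [4];  common shape = (3, 3, 1)

Row-insert the values π_1, π_2, … into P one at a time, bumping the leftmost entry strictly greater than the inserted value down to the next row. The recording tableau Q records, in position (i, j), the step at which that cell was added to P.
  Insert 7 (step 1): P = [7];  Q = [1]
  Insert 3 (step 2): P = [3] / [7];  Q = [1] / [2]
  Insert 4 (step 3): P = [3, 4] / [7];  Q = [1, 3] / [2]
  Insert 1 (step 4): P = [1, 4] / [3] / [7];  Q = [1, 3] / [2] / [4]
  Insert 6 (step 5): P = [1, 4, 6] / [3] / [7];  Q = [1, 3, 5] / [2] / [4]
  Insert 2 (step 6): P = [1, 2, 6] / [3, 4] / [7];  Q = [1, 3, 5] / [2, 6] / [4]
  Insert 5 (step 7): P = [1, 2, 5] / [3, 4, 6] / [7];  Q = [1, 3, 5] / [2, 6, 7] / [4]
Final shape: (3, 3, 1).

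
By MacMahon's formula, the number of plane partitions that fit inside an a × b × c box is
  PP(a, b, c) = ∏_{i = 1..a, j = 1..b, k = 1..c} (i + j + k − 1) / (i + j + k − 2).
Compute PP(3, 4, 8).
PP(3, 4, 8) = 4723719

Evaluate the triple product over i = 1..3, j = 1..4, k = 1..8. The factors are (2/1) · (3/2) · (4/3) · (5/4) · (6/5) · (7/6) · (8/7) · (9/8) · … (96 factors total). The numerators and denominators telescope so the product is an integer; carrying out the multiplication exactly gives PP(3, 4, 8) = 4723719.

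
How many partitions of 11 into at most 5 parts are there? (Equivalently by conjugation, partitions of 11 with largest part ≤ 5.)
p(11, parts ≤ 5) = 37

Partitions of 11 with all parts ≤ 5: 5+5+1, 5+4+2, 5+4+1+1, 5+3+3, 5+3+2+1, 5+3+1+1+1, 5+2+2+2, 5+2+2+1+1, 5+2+1+1+1+1, 5+1+1+1+1+1+1, 4+4+3, 4+4+2+1, 4+4+1+1+1, 4+3+3+1, 4+3+2+2, 4+3+2+1+1, 4+3+1+1+1+1, 4+2+2+2+1, 4+2+2+1+1+1, 4+2+1+1+1+1+1, 4+1+1+1+1+1+1+1, 3+3+3+2, 3+3+3+1+1, 3+3+2+2+1, 3+3+2+1+1+1, 3+3+1+1+1+1+1, 3+2+2+2+2, 3+2+2+2+1+1, 3+2+2+1+1+1+1, 3+2+1+1+1+1+1+1, … (37 total). Count = 37.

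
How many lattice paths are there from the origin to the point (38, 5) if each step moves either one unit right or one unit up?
Number of paths = 962598

A monotone lattice path from (0, 0) to (38, 5) consists of 38 east steps and 5 north steps in some order, so it is determined by which 38 of the 43 steps are east. The count is C(43, 38) = 962598.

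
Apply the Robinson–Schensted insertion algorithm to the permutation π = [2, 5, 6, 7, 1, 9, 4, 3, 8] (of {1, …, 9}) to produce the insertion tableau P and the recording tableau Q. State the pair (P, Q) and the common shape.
P = [1, 3, 6, 7, 8] / [2, 4, 9] / [5];  Q = [1, 2, 3, 4, 6] / [5, 7, 9] / [8];  common shape = (5, 3, 1)

Row-insert the values π_1, π_2, … into P one at a time, bumping the leftmost entry strictly greater than the inserted value down to the next row. The recording tableau Q records, in position (i, j), the step at which that cell was added to P.
  Insert 2 (step 1): P = [2];  Q = [1]
  Insert 5 (step 2): P = [2, 5];  Q = [1, 2]
  Insert 6 (step 3): P = [2, 5, 6];  Q = [1, 2, 3]
  Insert 7 (step 4): P = [2, 5, 6, 7];  Q = [1, 2, 3, 4]
  Insert 1 (step 5): P = [1, 5, 6, 7] / [2];  Q = [1, 2, 3, 4] / [5]
  Insert 9 (step 6): P = [1, 5, 6, 7, 9] / [2];  Q = [1, 2, 3, 4, 6] / [5]
  Insert 4 (step 7): P = [1, 4, 6, 7, 9] / [2, 5];  Q = [1, 2, 3, 4, 6] / [5, 7]
  Insert 3 (step 8): P = [1, 3, 6, 7, 9] / [2, 4] / [5];  Q = [1, 2, 3, 4, 6] / [5, 7] / [8]
  Insert 8 (step 9): P = [1, 3, 6, 7, 8] / [2, 4, 9] / [5];  Q = [1, 2, 3, 4, 6] / [5, 7, 9] / [8]
Final shape: (5, 3, 1).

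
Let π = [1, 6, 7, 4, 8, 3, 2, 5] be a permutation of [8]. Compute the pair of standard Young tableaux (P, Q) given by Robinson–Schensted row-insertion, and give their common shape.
P = [1, 2, 5, 8] / [3, 7] / [4] / [6];  Q = [1, 2, 3, 5] / [4, 8] / [6] / [7];  common shape = (4, 2, 1, 1)

Row-insert the values π_1, π_2, … into P one at a time, bumping the leftmost entry strictly greater than the inserted value down to the next row. The recording tableau Q records, in position (i, j), the step at which that cell was added to P.
  Insert 1 (step 1): P = [1];  Q = [1]
  Insert 6 (step 2): P = [1, 6];  Q = [1, 2]
  Insert 7 (step 3): P = [1, 6, 7];  Q = [1, 2, 3]
  Insert 4 (step 4): P = [1, 4, 7] / [6];  Q = [1, 2, 3] / [4]
  Insert 8 (step 5): P = [1, 4, 7, 8] / [6];  Q = [1, 2, 3, 5] / [4]
  Insert 3 (step 6): P = [1, 3, 7, 8] / [4] / [6];  Q = [1, 2, 3, 5] / [4] / [6]
  Insert 2 (step 7): P = [1, 2, 7, 8] / [3] / [4] / [6];  Q = [1, 2, 3, 5] / [4] / [6] / [7]
  Insert 5 (step 8): P = [1, 2, 5, 8] / [3, 7] / [4] / [6];  Q = [1, 2, 3, 5] / [4, 8] / [6] / [7]
Final shape: (4, 2, 1, 1).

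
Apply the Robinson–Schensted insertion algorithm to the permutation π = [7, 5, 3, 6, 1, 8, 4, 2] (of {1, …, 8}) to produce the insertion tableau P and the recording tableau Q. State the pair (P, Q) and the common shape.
P = [1, 2, 8] / [3, 4] / [5, 6] / [7];  Q = [1, 4, 6] / [2, 7] / [3, 8] / [5];  common shape = (3, 2, 2, 1)

Row-insert the values π_1, π_2, … into P one at a time, bumping the leftmost entry strictly greater than the inserted value down to the next row. The recording tableau Q records, in position (i, j), the step at which that cell was added to P.
  Insert 7 (step 1): P = [7];  Q = [1]
  Insert 5 (step 2): P = [5] / [7];  Q = [1] / [2]
  Insert 3 (step 3): P = [3] / [5] / [7];  Q = [1] / [2] / [3]
  Insert 6 (step 4): P = [3, 6] / [5] / [7];  Q = [1, 4] / [2] / [3]
  Insert 1 (step 5): P = [1, 6] / [3] / [5] / [7];  Q = [1, 4] / [2] / [3] / [5]
  Insert 8 (step 6): P = [1, 6, 8] / [3] / [5] / [7];  Q = [1, 4, 6] / [2] / [3] / [5]
  Insert 4 (step 7): P = [1, 4, 8] / [3, 6] / [5] / [7];  Q = [1, 4, 6] / [2, 7] / [3] / [5]
  Insert 2 (step 8): P = [1, 2, 8] / [3, 4] / [5, 6] / [7];  Q = [1, 4, 6] / [2, 7] / [3, 8] / [5]
Final shape: (3, 2, 2, 1).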